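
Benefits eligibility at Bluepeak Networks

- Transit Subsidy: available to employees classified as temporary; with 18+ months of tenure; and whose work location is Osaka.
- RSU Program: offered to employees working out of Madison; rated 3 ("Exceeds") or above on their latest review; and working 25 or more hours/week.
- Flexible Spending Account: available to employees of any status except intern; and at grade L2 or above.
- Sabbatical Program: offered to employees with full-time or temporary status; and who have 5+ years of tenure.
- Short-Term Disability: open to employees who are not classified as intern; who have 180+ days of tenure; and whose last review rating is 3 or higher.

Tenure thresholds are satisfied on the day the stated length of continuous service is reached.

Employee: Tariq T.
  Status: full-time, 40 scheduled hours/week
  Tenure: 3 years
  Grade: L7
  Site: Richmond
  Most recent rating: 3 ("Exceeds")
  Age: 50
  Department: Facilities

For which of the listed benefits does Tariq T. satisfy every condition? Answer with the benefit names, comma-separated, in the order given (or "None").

Transit Subsidy — status full-time ✗ (requires temporary) → not eligible.
RSU Program — site Richmond ✗ (not Madison) → not eligible.
Flexible Spending Account — status full-time ✓ (not excluded); grade L7 ≥ L2 ✓ → eligible.
Sabbatical Program — status full-time ✓; service 3 years < 5 years ✗ → not eligible.
Short-Term Disability — status full-time ✓ (not excluded); service 3 years ≥ 180 days ✓; rating 3 ≥ 3 ✓ → eligible.

Flexible Spending Account, Short-Term Disability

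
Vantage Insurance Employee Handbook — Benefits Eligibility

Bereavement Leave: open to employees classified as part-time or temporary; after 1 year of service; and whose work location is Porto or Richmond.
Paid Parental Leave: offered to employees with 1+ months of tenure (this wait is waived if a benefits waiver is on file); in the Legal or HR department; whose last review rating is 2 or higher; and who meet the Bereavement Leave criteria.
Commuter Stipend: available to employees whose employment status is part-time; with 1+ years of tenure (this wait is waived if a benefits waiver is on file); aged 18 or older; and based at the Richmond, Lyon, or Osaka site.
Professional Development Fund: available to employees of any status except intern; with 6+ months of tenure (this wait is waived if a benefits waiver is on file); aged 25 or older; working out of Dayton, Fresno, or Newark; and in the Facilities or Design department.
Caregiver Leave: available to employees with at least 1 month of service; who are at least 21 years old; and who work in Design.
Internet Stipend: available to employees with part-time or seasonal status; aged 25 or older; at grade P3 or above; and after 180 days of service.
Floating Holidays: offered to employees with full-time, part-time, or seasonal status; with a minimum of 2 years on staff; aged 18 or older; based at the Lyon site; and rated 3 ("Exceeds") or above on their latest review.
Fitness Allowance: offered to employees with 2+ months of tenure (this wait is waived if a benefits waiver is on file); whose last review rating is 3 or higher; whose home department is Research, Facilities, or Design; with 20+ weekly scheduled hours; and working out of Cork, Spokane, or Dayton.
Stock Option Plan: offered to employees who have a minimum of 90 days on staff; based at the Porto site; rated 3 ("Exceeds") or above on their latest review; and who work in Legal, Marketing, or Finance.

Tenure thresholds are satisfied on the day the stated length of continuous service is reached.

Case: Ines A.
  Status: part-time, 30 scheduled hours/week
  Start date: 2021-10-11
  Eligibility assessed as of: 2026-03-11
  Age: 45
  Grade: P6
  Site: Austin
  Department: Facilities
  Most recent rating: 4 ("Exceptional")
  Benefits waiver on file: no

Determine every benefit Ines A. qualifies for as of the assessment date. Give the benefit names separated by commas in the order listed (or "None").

Service from 2021-10-11 to 2026-03-11: 1612 days.
Bereavement Leave — status part-time ✓; service 1612 days ≥ 1 year (≈365 days) ✓; site Austin ✗ (not Porto or Richmond) → not eligible.
Paid Parental Leave — no waiver, service 1612 days ≥ 1 month (≈30 days) ✓; dept Facilities ✗ → not eligible.
Commuter Stipend — status part-time ✓; no waiver, service 1612 days ≥ 1 year (≈365 days) ✓; age 45 ≥ 18 ✓; site Austin ✗ (not Richmond, Lyon, or Osaka) → not eligible.
Professional Development Fund — status part-time ✓ (not excluded); no waiver, service 1612 days ≥ 6 months (≈180 days) ✓; age 45 ≥ 25 ✓; site Austin ✗ (not Dayton, Fresno, or Newark) → not eligible.
Caregiver Leave — service 1612 days ≥ 1 month (≈30 days) ✓; age 45 ≥ 21 ✓; dept Facilities ✗ → not eligible.
Internet Stipend — status part-time ✓; age 45 ≥ 25 ✓; grade P6 ≥ P3 ✓; service 1612 days ≥ 180 days ✓ → eligible.
Floating Holidays — status part-time ✓; service 1612 days ≥ 2 years (≈730 days) ✓; age 45 ≥ 18 ✓; site Austin ✗ (not Lyon) → not eligible.
Fitness Allowance — no waiver, service 1612 days ≥ 2 months (≈60 days) ✓; rating 4 ≥ 3 ✓; dept Facilities ✓; 30 hrs/wk ≥ 20 ✓; site Austin ✗ (not Cork, Spokane, or Dayton) → not eligible.
Stock Option Plan — service 1612 days ≥ 90 days ✓; site Austin ✗ (not Porto) → not eligible.

Internet Stipend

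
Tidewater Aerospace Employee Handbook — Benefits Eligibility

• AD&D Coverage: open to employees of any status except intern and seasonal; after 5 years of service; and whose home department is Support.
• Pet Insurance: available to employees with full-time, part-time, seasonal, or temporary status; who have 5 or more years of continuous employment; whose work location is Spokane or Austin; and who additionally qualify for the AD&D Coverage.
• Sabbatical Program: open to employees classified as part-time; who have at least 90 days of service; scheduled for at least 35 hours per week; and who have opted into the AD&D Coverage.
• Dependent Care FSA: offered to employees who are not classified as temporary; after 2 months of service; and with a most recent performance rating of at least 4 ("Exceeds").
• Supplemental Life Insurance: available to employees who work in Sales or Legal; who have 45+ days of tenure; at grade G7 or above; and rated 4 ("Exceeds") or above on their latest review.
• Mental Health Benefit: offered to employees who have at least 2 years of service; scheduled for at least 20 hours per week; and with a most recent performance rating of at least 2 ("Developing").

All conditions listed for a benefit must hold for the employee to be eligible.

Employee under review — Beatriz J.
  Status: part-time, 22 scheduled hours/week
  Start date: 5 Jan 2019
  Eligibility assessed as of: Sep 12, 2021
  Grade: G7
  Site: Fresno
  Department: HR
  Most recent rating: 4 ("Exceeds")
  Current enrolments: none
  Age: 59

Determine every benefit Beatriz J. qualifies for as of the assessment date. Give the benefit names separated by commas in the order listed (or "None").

Dependent Care FSA, Mental Health Benefit

Service from 5 Jan 2019 to Sep 12, 2021: 981 days.
AD&D Coverage — status part-time ✓ (not excluded); service 981 days < 5 years (≈1825 days) ✗ → not eligible.
Pet Insurance — status part-time ✓; service 981 days < 5 years (≈1825 days) ✗ → not eligible.
Sabbatical Program — status part-time ✓; service 981 days ≥ 90 days ✓; 22 hrs/wk < 35 ✗ → not eligible.
Dependent Care FSA — status part-time ✓ (not excluded); service 981 days ≥ 2 months (≈60 days) ✓; rating 4 ≥ 4 ✓ → eligible.
Supplemental Life Insurance — dept HR ✗ → not eligible.
Mental Health Benefit — service 981 days ≥ 2 years (≈730 days) ✓; 22 hrs/wk ≥ 20 ✓; rating 4 ≥ 2 ✓ → eligible.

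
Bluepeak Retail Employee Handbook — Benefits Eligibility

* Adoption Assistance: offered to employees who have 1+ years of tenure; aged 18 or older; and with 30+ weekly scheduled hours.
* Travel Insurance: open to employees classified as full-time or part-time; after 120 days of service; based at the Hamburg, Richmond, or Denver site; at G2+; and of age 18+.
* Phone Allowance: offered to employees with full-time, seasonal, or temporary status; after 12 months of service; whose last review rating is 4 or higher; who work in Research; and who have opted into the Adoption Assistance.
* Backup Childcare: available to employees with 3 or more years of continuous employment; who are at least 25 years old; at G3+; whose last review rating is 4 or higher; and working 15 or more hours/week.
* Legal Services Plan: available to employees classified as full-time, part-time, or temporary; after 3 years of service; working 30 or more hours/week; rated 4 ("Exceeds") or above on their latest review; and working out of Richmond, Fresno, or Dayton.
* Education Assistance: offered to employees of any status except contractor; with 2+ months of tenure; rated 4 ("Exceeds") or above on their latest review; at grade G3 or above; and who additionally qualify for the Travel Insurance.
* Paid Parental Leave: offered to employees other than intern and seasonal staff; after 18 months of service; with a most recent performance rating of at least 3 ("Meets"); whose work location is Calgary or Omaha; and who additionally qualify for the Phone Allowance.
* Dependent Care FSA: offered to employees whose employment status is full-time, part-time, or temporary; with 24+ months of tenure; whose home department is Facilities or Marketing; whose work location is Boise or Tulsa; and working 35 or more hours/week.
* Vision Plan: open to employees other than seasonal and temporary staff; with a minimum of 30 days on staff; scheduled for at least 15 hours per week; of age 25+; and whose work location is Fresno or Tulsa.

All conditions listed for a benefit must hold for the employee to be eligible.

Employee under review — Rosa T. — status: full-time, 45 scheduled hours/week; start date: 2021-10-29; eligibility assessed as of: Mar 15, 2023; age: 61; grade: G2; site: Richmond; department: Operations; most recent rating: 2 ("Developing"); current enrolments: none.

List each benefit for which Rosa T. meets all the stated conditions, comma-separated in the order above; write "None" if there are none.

Service from 2021-10-29 to Mar 15, 2023: 502 days.
Adoption Assistance — service 502 days ≥ 1 year (≈365 days) ✓; age 61 ≥ 18 ✓; 45 hrs/wk ≥ 30 ✓ → eligible.
Travel Insurance — status full-time ✓; service 502 days ≥ 120 days ✓; site Richmond ✓; grade G2 ≥ G2 ✓; age 61 ≥ 18 ✓ → eligible.
Phone Allowance — status full-time ✓; service 502 days ≥ 12 months (≈360 days) ✓; rating 2 < 4 ✗ → not eligible.
Backup Childcare — service 502 days < 3 years (≈1095 days) ✗ → not eligible.
Legal Services Plan — status full-time ✓; service 502 days < 3 years (≈1095 days) ✗ → not eligible.
Education Assistance — status full-time ✓ (not excluded); service 502 days ≥ 2 months (≈60 days) ✓; rating 2 < 4 ✗ → not eligible.
Paid Parental Leave — status full-time ✓ (not excluded); service 502 days < 18 months (≈540 days) ✗ → not eligible.
Dependent Care FSA — status full-time ✓; service 502 days < 24 months (≈720 days) ✗ → not eligible.
Vision Plan — status full-time ✓ (not excluded); service 502 days ≥ 30 days ✓; 45 hrs/wk ≥ 15 ✓; age 61 ≥ 25 ✓; site Richmond ✗ (not Fresno or Tulsa) → not eligible.

Adoption Assistance, Travel Insurance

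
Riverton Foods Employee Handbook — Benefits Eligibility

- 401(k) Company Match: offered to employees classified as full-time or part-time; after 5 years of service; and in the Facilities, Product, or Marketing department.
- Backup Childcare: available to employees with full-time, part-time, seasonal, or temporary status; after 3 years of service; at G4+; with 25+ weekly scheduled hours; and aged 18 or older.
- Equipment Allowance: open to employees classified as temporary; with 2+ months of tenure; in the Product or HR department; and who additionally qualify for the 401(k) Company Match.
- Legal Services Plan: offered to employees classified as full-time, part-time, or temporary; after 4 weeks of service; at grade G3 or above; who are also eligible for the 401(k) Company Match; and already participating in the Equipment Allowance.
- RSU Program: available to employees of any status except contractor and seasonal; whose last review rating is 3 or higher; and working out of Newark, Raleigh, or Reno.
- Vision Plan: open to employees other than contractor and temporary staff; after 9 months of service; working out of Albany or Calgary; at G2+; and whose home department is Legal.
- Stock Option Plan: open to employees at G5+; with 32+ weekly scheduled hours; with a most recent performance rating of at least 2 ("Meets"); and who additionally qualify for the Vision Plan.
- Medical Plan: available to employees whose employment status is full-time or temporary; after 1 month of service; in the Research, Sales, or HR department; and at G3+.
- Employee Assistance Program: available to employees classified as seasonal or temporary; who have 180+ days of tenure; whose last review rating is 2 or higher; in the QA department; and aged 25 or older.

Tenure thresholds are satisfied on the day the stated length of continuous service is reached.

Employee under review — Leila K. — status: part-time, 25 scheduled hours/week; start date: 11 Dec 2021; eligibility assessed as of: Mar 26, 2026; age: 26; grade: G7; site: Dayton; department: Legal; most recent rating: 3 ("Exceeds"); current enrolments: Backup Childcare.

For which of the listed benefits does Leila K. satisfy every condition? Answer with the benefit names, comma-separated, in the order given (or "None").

Backup Childcare

Service from 11 Dec 2021 to Mar 26, 2026: 1566 days.
401(k) Company Match — status part-time ✓; service 1566 days < 5 years (≈1825 days) ✗ → not eligible.
Backup Childcare — status part-time ✓; service 1566 days ≥ 3 years (≈1095 days) ✓; grade G7 ≥ G4 ✓; 25 hrs/wk ≥ 25 ✓; age 26 ≥ 18 ✓ → eligible.
Equipment Allowance — status part-time ✗ (requires temporary) → not eligible.
Legal Services Plan — status part-time ✓; service 1566 days ≥ 4 weeks (≈28 days) ✓; grade G7 ≥ G3 ✓; not eligible for 401(k) Company Match ✗ → not eligible.
RSU Program — status part-time ✓ (not excluded); rating 3 ≥ 3 ✓; site Dayton ✗ (not Newark, Raleigh, or Reno) → not eligible.
Vision Plan — status part-time ✓ (not excluded); service 1566 days ≥ 9 months (≈270 days) ✓; site Dayton ✗ (not Albany or Calgary) → not eligible.
Stock Option Plan — grade G7 ≥ G5 ✓; 25 hrs/wk < 32 ✗ → not eligible.
Medical Plan — status part-time ✗ (requires full-time or temporary) → not eligible.
Employee Assistance Program — status part-time ✗ (requires seasonal or temporary) → not eligible.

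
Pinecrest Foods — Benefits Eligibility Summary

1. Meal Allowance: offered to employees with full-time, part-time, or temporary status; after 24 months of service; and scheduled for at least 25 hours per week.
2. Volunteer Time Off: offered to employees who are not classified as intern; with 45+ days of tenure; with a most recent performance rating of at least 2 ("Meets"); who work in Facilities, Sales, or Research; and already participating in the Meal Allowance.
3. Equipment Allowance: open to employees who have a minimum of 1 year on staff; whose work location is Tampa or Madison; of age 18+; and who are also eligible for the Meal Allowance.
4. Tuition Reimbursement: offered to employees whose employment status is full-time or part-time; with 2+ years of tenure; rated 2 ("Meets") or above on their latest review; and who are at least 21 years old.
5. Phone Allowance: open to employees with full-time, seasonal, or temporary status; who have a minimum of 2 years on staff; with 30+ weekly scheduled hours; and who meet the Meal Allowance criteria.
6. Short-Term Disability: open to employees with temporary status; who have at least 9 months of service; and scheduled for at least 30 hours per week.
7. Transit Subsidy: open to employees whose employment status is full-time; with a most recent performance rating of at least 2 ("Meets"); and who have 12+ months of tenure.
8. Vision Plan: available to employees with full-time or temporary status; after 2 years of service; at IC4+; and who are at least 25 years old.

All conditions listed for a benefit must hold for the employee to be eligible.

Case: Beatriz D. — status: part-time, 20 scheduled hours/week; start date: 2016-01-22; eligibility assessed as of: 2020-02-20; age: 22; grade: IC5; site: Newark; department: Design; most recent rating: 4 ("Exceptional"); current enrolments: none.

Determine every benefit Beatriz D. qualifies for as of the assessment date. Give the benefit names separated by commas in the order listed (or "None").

Tuition Reimbursement

Service from 2016-01-22 to 2020-02-20: 1490 days.
Meal Allowance — status part-time ✓; service 1490 days ≥ 24 months (≈720 days) ✓; 20 hrs/wk < 25 ✗ → not eligible.
Volunteer Time Off — status part-time ✓ (not excluded); service 1490 days ≥ 45 days ✓; rating 4 ≥ 2 ✓; dept Design ✗ → not eligible.
Equipment Allowance — service 1490 days ≥ 1 year (≈365 days) ✓; site Newark ✗ (not Tampa or Madison) → not eligible.
Tuition Reimbursement — status part-time ✓; service 1490 days ≥ 2 years (≈730 days) ✓; rating 4 ≥ 2 ✓; age 22 ≥ 21 ✓ → eligible.
Phone Allowance — status part-time ✗ (requires full-time, seasonal, or temporary) → not eligible.
Short-Term Disability — status part-time ✗ (requires temporary) → not eligible.
Transit Subsidy — status part-time ✗ (requires full-time) → not eligible.
Vision Plan — status part-time ✗ (requires full-time or temporary) → not eligible.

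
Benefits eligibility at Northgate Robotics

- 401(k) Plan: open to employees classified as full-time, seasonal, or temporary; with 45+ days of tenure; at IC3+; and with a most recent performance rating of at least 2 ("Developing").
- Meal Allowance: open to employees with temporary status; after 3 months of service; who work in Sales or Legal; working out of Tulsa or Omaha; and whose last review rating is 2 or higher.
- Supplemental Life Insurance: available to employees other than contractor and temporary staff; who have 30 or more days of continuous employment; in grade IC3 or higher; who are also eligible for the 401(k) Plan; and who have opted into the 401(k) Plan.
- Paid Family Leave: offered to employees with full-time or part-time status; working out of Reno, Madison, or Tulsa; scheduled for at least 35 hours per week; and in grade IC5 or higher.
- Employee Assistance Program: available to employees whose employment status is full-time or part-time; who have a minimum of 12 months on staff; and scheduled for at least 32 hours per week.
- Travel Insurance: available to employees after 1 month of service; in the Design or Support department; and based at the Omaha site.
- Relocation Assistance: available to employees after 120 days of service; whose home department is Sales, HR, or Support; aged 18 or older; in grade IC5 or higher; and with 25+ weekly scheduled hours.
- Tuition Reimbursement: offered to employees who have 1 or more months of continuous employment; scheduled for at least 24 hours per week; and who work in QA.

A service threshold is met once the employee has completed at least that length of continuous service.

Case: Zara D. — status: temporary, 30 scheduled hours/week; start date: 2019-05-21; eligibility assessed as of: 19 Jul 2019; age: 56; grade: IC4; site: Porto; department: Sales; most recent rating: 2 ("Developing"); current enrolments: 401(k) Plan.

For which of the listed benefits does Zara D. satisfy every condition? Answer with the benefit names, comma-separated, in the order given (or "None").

Service from 2019-05-21 to 19 Jul 2019: 59 days.
401(k) Plan — status temporary ✓; service 59 days ≥ 45 days ✓; grade IC4 ≥ IC3 ✓; rating 2 ≥ 2 ✓ → eligible.
Meal Allowance — status temporary ✓; service 59 days < 3 months (≈90 days) ✗ → not eligible.
Supplemental Life Insurance — status temporary ✗ (excluded) → not eligible.
Paid Family Leave — status temporary ✗ (requires full-time or part-time) → not eligible.
Employee Assistance Program — status temporary ✗ (requires full-time or part-time) → not eligible.
Travel Insurance — service 59 days ≥ 1 month (≈30 days) ✓; dept Sales ✗ → not eligible.
Relocation Assistance — service 59 days < 120 days ✗ → not eligible.
Tuition Reimbursement — service 59 days ≥ 1 month (≈30 days) ✓; 30 hrs/wk ≥ 24 ✓; dept Sales ✗ → not eligible.

401(k) Plan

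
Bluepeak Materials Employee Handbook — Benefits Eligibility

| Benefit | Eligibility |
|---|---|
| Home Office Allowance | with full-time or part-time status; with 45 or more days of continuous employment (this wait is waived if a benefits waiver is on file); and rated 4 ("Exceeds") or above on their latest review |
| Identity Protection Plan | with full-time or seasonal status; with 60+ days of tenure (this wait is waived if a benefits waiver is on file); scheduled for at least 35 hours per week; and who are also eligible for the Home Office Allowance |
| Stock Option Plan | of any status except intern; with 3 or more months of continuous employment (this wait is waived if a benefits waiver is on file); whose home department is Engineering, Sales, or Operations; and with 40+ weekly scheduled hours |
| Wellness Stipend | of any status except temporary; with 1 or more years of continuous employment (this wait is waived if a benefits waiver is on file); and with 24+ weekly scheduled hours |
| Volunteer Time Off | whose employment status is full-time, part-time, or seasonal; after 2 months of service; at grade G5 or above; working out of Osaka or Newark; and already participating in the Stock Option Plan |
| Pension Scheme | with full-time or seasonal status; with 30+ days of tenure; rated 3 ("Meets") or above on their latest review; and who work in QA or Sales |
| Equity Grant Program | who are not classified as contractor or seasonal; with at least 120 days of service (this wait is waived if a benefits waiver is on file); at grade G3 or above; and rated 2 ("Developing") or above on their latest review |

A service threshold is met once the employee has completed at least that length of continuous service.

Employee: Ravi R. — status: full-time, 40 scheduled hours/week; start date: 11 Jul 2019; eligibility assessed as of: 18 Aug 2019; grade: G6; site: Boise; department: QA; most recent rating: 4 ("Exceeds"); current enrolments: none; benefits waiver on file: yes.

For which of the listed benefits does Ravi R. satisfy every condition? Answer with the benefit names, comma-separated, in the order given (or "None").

Service from 11 Jul 2019 to 18 Aug 2019: 38 days.
Home Office Allowance — status full-time ✓; benefits waiver on file ✓; rating 4 ≥ 4 ✓ → eligible.
Identity Protection Plan — status full-time ✓; benefits waiver on file ✓; 40 hrs/wk ≥ 35 ✓; eligible for Home Office Allowance ✓ → eligible.
Stock Option Plan — status full-time ✓ (not excluded); benefits waiver on file ✓; dept QA ✗ → not eligible.
Wellness Stipend — status full-time ✓ (not excluded); benefits waiver on file ✓; 40 hrs/wk ≥ 24 ✓ → eligible.
Volunteer Time Off — status full-time ✓; service 38 days < 2 months (≈60 days) ✗ → not eligible.
Pension Scheme — status full-time ✓; service 38 days ≥ 30 days ✓; rating 4 ≥ 3 ✓; dept QA ✓ → eligible.
Equity Grant Program — status full-time ✓ (not excluded); benefits waiver on file ✓; grade G6 ≥ G3 ✓; rating 4 ≥ 2 ✓ → eligible.

Home Office Allowance, Identity Protection Plan, Wellness Stipend, Pension Scheme, Equity Grant Program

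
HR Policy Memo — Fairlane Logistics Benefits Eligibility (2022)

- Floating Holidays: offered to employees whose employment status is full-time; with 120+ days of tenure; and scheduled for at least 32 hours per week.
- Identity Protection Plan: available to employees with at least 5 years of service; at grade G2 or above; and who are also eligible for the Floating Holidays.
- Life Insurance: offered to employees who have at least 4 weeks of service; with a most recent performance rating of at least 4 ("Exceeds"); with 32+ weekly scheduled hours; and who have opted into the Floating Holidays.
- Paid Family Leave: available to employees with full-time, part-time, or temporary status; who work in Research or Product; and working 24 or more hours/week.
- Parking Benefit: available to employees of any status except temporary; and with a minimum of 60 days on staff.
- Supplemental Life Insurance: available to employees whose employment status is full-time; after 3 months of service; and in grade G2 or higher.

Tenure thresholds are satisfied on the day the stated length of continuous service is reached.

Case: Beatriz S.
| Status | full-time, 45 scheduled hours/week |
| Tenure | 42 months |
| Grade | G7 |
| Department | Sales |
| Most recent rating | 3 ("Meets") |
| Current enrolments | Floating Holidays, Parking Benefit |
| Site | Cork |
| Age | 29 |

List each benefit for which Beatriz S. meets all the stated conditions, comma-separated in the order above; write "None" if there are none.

Floating Holidays, Parking Benefit, Supplemental Life Insurance

Floating Holidays — status full-time ✓; service 42 months ≥ 120 days ✓; 45 hrs/wk ≥ 32 ✓ → eligible.
Identity Protection Plan — service 42 months < 5 years (≈1825 days) ✗ → not eligible.
Life Insurance — service 42 months ≥ 4 weeks (≈28 days) ✓; rating 3 < 4 ✗ → not eligible.
Paid Family Leave — status full-time ✓; dept Sales ✗ → not eligible.
Parking Benefit — status full-time ✓ (not excluded); service 42 months ≥ 60 days ✓ → eligible.
Supplemental Life Insurance — status full-time ✓; service 42 months ≥ 3 months ✓; grade G7 ≥ G2 ✓ → eligible.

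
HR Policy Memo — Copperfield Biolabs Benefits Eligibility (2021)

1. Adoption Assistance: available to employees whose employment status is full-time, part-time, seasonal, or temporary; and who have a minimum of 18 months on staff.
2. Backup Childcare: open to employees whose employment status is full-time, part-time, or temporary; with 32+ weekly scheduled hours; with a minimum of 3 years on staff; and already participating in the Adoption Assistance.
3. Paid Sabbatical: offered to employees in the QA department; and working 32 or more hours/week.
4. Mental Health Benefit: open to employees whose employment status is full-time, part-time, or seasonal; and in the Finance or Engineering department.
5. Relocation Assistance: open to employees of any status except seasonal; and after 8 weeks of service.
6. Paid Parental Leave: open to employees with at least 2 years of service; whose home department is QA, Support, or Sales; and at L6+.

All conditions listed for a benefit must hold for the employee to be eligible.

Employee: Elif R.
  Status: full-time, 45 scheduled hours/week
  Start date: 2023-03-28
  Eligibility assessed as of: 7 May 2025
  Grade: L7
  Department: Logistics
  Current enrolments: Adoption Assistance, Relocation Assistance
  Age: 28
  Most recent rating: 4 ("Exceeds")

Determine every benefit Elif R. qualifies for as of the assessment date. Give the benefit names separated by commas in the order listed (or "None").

Service from 2023-03-28 to 7 May 2025: 771 days.
Adoption Assistance — status full-time ✓; service 771 days ≥ 18 months (≈540 days) ✓ → eligible.
Backup Childcare — status full-time ✓; 45 hrs/wk ≥ 32 ✓; service 771 days < 3 years (≈1095 days) ✗ → not eligible.
Paid Sabbatical — dept Logistics ✗ → not eligible.
Mental Health Benefit — status full-time ✓; dept Logistics ✗ → not eligible.
Relocation Assistance — status full-time ✓ (not excluded); service 771 days ≥ 8 weeks (≈56 days) ✓ → eligible.
Paid Parental Leave — service 771 days ≥ 2 years (≈730 days) ✓; dept Logistics ✗ → not eligible.

Adoption Assistance, Relocation Assistance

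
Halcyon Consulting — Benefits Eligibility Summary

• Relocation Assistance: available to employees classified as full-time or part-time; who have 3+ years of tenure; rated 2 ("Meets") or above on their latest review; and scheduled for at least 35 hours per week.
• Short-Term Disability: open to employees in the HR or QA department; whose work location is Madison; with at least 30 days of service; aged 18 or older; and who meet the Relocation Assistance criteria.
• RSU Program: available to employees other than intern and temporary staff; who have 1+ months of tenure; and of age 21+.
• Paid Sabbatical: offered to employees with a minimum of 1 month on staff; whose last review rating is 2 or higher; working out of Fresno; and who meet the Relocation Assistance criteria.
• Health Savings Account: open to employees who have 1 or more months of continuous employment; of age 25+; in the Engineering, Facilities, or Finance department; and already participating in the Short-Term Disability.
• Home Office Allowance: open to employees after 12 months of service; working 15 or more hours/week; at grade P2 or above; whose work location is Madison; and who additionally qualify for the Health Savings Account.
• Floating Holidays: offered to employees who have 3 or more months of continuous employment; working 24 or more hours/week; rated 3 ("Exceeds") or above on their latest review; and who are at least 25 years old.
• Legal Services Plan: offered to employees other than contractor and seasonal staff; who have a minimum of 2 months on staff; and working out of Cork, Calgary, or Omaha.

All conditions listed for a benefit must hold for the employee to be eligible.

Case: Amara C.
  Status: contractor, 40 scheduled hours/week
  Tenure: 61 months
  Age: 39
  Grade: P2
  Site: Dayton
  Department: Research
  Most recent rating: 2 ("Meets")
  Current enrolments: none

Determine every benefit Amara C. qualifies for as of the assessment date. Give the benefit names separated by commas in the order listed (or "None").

Relocation Assistance — status contractor ✗ (requires full-time or part-time) → not eligible.
Short-Term Disability — dept Research ✗ → not eligible.
RSU Program — status contractor ✓ (not excluded); service 61 months ≥ 1 month ✓; age 39 ≥ 21 ✓ → eligible.
Paid Sabbatical — service 61 months ≥ 1 month ✓; rating 2 ≥ 2 ✓; site Dayton ✗ (not Fresno) → not eligible.
Health Savings Account — service 61 months ≥ 1 month ✓; age 39 ≥ 25 ✓; dept Research ✗ → not eligible.
Home Office Allowance — service 61 months ≥ 12 months ✓; 40 hrs/wk ≥ 15 ✓; grade P2 ≥ P2 ✓; site Dayton ✗ (not Madison) → not eligible.
Floating Holidays — service 61 months ≥ 3 months ✓; 40 hrs/wk ≥ 24 ✓; rating 2 < 3 ✗ → not eligible.
Legal Services Plan — status contractor ✗ (excluded) → not eligible.

RSU Program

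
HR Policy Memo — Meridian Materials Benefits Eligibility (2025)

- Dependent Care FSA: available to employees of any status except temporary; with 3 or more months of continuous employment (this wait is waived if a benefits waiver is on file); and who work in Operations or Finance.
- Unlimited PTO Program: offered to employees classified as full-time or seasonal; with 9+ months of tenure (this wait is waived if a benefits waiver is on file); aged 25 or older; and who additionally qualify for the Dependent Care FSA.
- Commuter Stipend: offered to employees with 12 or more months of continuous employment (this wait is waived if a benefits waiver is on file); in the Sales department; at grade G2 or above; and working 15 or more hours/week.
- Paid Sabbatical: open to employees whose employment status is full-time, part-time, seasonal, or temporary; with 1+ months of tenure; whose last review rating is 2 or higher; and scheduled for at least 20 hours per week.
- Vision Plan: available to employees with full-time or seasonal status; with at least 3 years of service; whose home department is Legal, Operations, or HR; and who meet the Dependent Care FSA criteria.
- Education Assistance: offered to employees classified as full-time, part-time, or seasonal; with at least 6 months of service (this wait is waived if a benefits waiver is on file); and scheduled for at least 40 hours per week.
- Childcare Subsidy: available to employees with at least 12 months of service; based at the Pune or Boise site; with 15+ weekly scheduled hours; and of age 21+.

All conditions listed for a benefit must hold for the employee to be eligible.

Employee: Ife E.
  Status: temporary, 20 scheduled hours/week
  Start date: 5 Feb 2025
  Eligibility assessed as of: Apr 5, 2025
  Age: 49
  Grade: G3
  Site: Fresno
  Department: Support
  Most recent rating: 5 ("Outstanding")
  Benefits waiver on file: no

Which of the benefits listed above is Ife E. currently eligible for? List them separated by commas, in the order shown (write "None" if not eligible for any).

Service from 5 Feb 2025 to Apr 5, 2025: 59 days.
Dependent Care FSA — status temporary ✗ (excluded) → not eligible.
Unlimited PTO Program — status temporary ✗ (requires full-time or seasonal) → not eligible.
Commuter Stipend — no waiver, service 59 days < 12 months (≈360 days) ✗ → not eligible.
Paid Sabbatical — status temporary ✓; service 59 days ≥ 1 month (≈30 days) ✓; rating 5 ≥ 2 ✓; 20 hrs/wk ≥ 20 ✓ → eligible.
Vision Plan — status temporary ✗ (requires full-time or seasonal) → not eligible.
Education Assistance — status temporary ✗ (requires full-time, part-time, or seasonal) → not eligible.
Childcare Subsidy — service 59 days < 12 months (≈360 days) ✗ → not eligible.

Paid Sabbatical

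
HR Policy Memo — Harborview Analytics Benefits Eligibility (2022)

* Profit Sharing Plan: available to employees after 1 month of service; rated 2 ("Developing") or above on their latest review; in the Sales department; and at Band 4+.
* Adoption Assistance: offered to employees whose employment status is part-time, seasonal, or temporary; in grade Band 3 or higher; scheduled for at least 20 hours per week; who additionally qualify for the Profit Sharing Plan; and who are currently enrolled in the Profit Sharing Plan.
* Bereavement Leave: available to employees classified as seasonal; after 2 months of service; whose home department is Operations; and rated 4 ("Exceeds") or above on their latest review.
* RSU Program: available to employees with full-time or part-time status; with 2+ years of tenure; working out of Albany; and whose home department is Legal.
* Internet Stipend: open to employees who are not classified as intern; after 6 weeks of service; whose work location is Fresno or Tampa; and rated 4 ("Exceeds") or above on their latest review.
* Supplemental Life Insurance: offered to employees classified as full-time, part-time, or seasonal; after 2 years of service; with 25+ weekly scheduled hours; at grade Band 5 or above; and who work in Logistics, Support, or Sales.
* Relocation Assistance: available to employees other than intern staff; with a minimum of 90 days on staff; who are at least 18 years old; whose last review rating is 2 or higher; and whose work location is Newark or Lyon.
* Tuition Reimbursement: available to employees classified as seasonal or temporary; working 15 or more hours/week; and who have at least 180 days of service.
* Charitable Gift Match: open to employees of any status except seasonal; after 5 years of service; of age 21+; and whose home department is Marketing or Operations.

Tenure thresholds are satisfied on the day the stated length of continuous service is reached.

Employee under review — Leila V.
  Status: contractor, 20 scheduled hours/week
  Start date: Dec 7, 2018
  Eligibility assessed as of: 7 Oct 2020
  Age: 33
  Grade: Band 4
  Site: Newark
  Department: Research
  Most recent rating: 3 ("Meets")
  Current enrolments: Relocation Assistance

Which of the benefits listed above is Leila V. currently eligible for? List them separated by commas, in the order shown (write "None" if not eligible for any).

Relocation Assistance

Service from Dec 7, 2018 to 7 Oct 2020: 670 days.
Profit Sharing Plan — service 670 days ≥ 1 month (≈30 days) ✓; rating 3 ≥ 2 ✓; dept Research ✗ → not eligible.
Adoption Assistance — status contractor ✗ (requires part-time, seasonal, or temporary) → not eligible.
Bereavement Leave — status contractor ✗ (requires seasonal) → not eligible.
RSU Program — status contractor ✗ (requires full-time or part-time) → not eligible.
Internet Stipend — status contractor ✓ (not excluded); service 670 days ≥ 6 weeks (≈42 days) ✓; site Newark ✗ (not Fresno or Tampa) → not eligible.
Supplemental Life Insurance — status contractor ✗ (requires full-time, part-time, or seasonal) → not eligible.
Relocation Assistance — status contractor ✓ (not excluded); service 670 days ≥ 90 days ✓; age 33 ≥ 18 ✓; rating 3 ≥ 2 ✓; site Newark ✓ → eligible.
Tuition Reimbursement — status contractor ✗ (requires seasonal or temporary) → not eligible.
Charitable Gift Match — status contractor ✓ (not excluded); service 670 days < 5 years (≈1825 days) ✗ → not eligible.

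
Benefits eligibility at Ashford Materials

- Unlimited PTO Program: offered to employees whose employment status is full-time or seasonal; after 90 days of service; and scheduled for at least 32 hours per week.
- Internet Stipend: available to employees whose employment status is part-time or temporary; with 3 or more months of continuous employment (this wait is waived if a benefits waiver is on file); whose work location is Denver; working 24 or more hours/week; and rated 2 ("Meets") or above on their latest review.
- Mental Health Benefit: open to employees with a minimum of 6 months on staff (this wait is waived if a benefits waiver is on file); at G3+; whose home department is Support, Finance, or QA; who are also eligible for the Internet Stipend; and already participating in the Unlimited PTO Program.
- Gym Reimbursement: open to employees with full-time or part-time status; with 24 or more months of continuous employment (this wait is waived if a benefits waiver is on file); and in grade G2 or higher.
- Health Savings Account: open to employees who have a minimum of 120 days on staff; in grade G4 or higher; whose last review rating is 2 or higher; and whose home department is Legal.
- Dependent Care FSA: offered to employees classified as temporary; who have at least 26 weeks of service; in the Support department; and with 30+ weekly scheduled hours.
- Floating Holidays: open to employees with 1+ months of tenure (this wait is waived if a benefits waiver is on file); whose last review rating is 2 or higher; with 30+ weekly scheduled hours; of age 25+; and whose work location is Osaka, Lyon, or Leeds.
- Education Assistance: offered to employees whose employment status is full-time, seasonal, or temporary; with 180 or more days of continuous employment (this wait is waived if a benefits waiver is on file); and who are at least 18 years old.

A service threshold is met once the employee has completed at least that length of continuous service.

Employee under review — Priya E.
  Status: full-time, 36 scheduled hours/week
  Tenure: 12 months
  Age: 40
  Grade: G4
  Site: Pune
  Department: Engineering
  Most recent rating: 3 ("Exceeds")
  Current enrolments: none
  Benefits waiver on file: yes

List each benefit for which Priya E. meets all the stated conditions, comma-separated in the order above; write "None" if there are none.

Unlimited PTO Program — status full-time ✓; service 12 months ≥ 90 days ✓; 36 hrs/wk ≥ 32 ✓ → eligible.
Internet Stipend — status full-time ✗ (requires part-time or temporary) → not eligible.
Mental Health Benefit — benefits waiver on file ✓; grade G4 ≥ G3 ✓; dept Engineering ✗ → not eligible.
Gym Reimbursement — status full-time ✓; benefits waiver on file ✓; grade G4 ≥ G2 ✓ → eligible.
Health Savings Account — service 12 months ≥ 120 days ✓; grade G4 ≥ G4 ✓; rating 3 ≥ 2 ✓; dept Engineering ✗ → not eligible.
Dependent Care FSA — status full-time ✗ (requires temporary) → not eligible.
Floating Holidays — benefits waiver on file ✓; rating 3 ≥ 2 ✓; 36 hrs/wk ≥ 30 ✓; age 40 ≥ 25 ✓; site Pune ✗ (not Osaka, Lyon, or Leeds) → not eligible.
Education Assistance — status full-time ✓; benefits waiver on file ✓; age 40 ≥ 18 ✓ → eligible.

Unlimited PTO Program, Gym Reimbursement, Education Assistance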